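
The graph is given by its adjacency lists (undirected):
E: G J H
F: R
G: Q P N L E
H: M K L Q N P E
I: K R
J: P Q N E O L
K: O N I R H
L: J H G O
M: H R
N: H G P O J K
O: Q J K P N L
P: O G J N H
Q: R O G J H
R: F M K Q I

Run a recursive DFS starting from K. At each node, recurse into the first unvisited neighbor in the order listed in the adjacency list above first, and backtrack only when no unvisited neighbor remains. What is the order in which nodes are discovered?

Visit K
K → O
O → Q
Q → R
R → F
R → M
M → H
H → L
L → J
J → P
P → G
G → N
G → E
R → I

K, O, Q, R, F, M, H, L, J, P, G, N, E, I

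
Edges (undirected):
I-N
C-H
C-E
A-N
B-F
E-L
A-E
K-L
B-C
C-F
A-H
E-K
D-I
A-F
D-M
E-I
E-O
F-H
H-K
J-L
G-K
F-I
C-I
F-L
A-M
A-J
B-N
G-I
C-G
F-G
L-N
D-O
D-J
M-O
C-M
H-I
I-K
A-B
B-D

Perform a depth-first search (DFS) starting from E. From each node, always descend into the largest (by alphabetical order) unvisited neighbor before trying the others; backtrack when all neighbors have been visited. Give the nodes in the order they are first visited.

Visit E
E → O
O → M
M → D
D → J
J → L
L → N
N → I
I → K
K → H
H → F
F → G
G → C
C → B
B → A

E, O, M, D, J, L, N, I, K, H, F, G, C, B, A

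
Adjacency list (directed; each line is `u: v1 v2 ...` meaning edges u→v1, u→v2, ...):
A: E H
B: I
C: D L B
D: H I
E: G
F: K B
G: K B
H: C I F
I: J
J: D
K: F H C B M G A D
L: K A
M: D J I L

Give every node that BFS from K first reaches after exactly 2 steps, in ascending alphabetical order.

Level 0: K
Level 1: A, B, C, D, F, G, H, M
Level 2: E, I, J, L

E, I, J, L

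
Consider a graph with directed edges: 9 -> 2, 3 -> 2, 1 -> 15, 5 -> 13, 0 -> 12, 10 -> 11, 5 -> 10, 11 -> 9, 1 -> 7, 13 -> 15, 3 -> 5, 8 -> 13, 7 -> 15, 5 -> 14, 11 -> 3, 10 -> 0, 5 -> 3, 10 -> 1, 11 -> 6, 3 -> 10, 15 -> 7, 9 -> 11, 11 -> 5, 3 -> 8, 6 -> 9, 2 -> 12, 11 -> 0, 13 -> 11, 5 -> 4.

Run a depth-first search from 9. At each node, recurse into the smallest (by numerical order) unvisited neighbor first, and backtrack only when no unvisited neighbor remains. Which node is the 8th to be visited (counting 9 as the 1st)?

Visit 9
9 → 2
2 → 12
9 → 11
11 → 0
11 → 3
3 → 5
5 → 4
5 → 10
10 → 1
1 → 7
7 → 15
5 → 13
5 → 14
3 → 8
11 → 6

Visit order: 9, 2, 12, 11, 0, 3, 5, 4, 10, 1, 7, 15, 13, 14, 8, 6

4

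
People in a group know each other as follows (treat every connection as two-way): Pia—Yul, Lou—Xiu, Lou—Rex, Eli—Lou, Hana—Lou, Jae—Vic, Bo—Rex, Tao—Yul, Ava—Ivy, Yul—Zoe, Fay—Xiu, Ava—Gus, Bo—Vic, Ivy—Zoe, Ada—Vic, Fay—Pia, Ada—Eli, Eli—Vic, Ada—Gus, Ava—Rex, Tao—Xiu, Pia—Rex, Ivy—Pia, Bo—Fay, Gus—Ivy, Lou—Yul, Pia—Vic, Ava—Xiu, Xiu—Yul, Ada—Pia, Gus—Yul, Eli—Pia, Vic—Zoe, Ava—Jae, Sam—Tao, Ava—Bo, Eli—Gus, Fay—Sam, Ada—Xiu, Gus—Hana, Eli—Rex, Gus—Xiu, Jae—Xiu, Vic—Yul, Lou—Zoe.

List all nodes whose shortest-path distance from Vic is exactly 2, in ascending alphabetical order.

Ava, Fay, Gus, Ivy, Lou, Rex, Tao, Xiu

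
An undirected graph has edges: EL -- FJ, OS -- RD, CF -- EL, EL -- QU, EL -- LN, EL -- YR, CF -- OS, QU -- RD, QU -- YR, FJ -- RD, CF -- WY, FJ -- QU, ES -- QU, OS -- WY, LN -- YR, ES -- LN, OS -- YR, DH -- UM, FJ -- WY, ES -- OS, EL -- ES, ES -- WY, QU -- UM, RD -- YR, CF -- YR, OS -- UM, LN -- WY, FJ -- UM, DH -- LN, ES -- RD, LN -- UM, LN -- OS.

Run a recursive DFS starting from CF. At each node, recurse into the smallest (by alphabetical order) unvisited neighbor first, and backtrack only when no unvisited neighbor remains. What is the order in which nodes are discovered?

CF EL ES LN DH UM FJ QU RD OS WY YR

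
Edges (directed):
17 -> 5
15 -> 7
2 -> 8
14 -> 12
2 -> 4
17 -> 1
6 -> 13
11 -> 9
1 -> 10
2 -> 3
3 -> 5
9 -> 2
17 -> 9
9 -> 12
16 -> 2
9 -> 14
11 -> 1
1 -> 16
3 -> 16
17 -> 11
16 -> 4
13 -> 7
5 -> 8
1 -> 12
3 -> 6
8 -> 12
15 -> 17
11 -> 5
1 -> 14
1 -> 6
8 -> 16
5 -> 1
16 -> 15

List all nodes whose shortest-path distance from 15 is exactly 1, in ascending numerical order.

Level 0: 15
Level 1: 7, 17
Level 2: 1, 5, 9, 11
Level 3: 2, 6, 8, 10, 12, 14, 16
Level 4: 3, 4, 13

7, 17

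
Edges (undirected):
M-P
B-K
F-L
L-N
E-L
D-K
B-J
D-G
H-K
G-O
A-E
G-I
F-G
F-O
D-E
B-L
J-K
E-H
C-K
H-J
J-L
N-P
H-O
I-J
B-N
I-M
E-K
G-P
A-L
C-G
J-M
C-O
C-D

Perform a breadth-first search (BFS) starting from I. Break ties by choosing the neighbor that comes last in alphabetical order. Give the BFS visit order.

Visit I; enqueue M, J, G → queue [M, J, G]
Visit M; enqueue P → queue [J, G, P]
Visit J; enqueue L, K, H, B → queue [G, P, L, K, H, B]
Visit G; enqueue O, F, D, C → queue [P, L, K, H, B, O, F, D, C]
Visit P; enqueue N → queue [L, K, H, B, O, F, D, C, N]
Visit L; enqueue E, A → queue [K, H, B, O, F, D, C, N, E, A]
Visit K → queue [H, B, O, F, D, C, N, E, A]
Visit H → queue [B, O, F, D, C, N, E, A]
Visit B → queue [O, F, D, C, N, E, A]
Visit O → queue [F, D, C, N, E, A]
Visit F → queue [D, C, N, E, A]
Visit D → queue [C, N, E, A]
Visit C → queue [N, E, A]
Visit N → queue [E, A]
Visit E → queue [A]
Visit A → queue []

I -> M -> J -> G -> P -> L -> K -> H -> B -> O -> F -> D -> C -> N -> E -> A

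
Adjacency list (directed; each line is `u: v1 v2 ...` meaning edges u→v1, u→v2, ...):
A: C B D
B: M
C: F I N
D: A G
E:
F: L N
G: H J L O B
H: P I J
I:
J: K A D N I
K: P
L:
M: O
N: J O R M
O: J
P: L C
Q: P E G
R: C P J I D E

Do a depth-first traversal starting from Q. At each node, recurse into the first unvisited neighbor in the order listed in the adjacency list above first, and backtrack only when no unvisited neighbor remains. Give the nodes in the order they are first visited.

Q P L C F N J K A B M O D G H I R E

Visit Q
Q → P
P → L
P → C
C → F
F → N
N → J
J → K
J → A
A → B
B → M
M → O
A → D
D → G
G → H
H → I
N → R
R → E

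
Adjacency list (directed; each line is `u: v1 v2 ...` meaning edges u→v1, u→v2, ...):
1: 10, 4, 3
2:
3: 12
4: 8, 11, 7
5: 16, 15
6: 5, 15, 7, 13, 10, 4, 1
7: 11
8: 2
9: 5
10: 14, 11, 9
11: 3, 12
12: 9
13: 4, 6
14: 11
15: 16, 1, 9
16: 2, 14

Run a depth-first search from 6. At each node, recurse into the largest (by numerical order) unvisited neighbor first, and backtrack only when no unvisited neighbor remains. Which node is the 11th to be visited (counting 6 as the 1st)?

1

Visit 6
6 → 15
15 → 16
16 → 14
14 → 11
11 → 12
12 → 9
9 → 5
11 → 3
16 → 2
15 → 1
1 → 10
1 → 4
4 → 8
4 → 7
6 → 13

Visit order: 6, 15, 16, 14, 11, 12, 9, 5, 3, 2, 1, 10, 4, 8, 7, 13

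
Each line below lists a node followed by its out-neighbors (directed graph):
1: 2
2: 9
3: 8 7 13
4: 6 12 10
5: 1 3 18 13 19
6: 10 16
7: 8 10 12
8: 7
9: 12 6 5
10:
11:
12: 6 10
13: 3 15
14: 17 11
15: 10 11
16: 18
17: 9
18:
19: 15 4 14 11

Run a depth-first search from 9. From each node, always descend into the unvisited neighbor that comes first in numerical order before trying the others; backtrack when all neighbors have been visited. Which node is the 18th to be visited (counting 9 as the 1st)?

Visit 9
9 → 5
5 → 1
1 → 2
5 → 3
3 → 7
7 → 8
7 → 10
7 → 12
12 → 6
6 → 16
16 → 18
3 → 13
13 → 15
15 → 11
5 → 19
19 → 4
19 → 14
14 → 17

Visit order: 9, 5, 1, 2, 3, 7, 8, 10, 12, 6, 16, 18, 13, 15, 11, 19, 4, 14, 17

14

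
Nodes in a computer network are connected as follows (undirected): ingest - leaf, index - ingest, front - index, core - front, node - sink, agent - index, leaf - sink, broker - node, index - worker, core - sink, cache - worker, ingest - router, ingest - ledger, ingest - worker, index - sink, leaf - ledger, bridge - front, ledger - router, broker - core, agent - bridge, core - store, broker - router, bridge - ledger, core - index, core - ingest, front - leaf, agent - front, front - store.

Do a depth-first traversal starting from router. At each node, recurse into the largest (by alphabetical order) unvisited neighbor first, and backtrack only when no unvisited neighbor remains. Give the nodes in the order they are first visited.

Visit router
router → ledger
ledger → leaf
leaf → sink
sink → node
node → broker
broker → core
core → store
store → front
front → index
index → worker
worker → ingest
worker → cache
index → agent
agent → bridge

router, ledger, leaf, sink, node, broker, core, store, front, index, worker, ingest, cache, agent, bridge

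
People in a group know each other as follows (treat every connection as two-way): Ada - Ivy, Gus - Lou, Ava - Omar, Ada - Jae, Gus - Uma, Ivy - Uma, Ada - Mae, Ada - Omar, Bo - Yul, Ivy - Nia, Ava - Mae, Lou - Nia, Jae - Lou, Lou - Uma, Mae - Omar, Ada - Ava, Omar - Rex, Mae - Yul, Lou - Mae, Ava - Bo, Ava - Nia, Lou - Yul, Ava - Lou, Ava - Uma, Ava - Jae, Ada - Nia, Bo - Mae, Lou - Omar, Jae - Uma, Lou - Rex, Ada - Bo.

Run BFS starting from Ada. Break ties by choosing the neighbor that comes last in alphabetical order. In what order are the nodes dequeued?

Ada Omar Nia Mae Jae Ivy Bo Ava Rex Lou Yul Uma Gus

Visit Ada; enqueue Omar, Nia, Mae, Jae, Ivy, Bo, Ava → queue [Omar, Nia, Mae, Jae, Ivy, Bo, Ava]
Visit Omar; enqueue Rex, Lou → queue [Nia, Mae, Jae, Ivy, Bo, Ava, Rex, Lou]
Visit Nia → queue [Mae, Jae, Ivy, Bo, Ava, Rex, Lou]
Visit Mae; enqueue Yul → queue [Jae, Ivy, Bo, Ava, Rex, Lou, Yul]
Visit Jae; enqueue Uma → queue [Ivy, Bo, Ava, Rex, Lou, Yul, Uma]
Visit Ivy → queue [Bo, Ava, Rex, Lou, Yul, Uma]
Visit Bo → queue [Ava, Rex, Lou, Yul, Uma]
Visit Ava → queue [Rex, Lou, Yul, Uma]
Visit Rex → queue [Lou, Yul, Uma]
Visit Lou; enqueue Gus → queue [Yul, Uma, Gus]
Visit Yul → queue [Uma, Gus]
Visit Uma → queue [Gus]
Visit Gus → queue []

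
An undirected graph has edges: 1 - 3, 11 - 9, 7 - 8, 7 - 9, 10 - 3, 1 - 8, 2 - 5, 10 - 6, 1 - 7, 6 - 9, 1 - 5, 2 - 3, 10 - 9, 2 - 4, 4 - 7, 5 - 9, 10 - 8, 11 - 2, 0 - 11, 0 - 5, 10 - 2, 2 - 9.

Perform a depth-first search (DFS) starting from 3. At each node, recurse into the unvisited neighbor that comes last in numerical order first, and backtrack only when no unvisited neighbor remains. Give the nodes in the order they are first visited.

3 -> 10 -> 9 -> 11 -> 2 -> 5 -> 1 -> 8 -> 7 -> 4 -> 0 -> 6

Visit 3
3 → 10
10 → 9
9 → 11
11 → 2
2 → 5
5 → 1
1 → 8
8 → 7
7 → 4
5 → 0
9 → 6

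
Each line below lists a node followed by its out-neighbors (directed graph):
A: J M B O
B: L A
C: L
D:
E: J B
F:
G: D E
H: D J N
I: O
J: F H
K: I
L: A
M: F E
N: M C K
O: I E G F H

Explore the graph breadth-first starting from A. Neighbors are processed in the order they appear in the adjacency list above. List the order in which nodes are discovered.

A → J → M → B → O → F → H → E → L → I → G → D → N → C → K

Visit A; enqueue J, M, B, O → queue [J, M, B, O]
Visit J; enqueue F, H → queue [M, B, O, F, H]
Visit M; enqueue E → queue [B, O, F, H, E]
Visit B; enqueue L → queue [O, F, H, E, L]
Visit O; enqueue I, G → queue [F, H, E, L, I, G]
Visit F → queue [H, E, L, I, G]
Visit H; enqueue D, N → queue [E, L, I, G, D, N]
Visit E → queue [L, I, G, D, N]
Visit L → queue [I, G, D, N]
Visit I → queue [G, D, N]
Visit G → queue [D, N]
Visit D → queue [N]
Visit N; enqueue C, K → queue [C, K]
Visit C → queue [K]
Visit K → queue []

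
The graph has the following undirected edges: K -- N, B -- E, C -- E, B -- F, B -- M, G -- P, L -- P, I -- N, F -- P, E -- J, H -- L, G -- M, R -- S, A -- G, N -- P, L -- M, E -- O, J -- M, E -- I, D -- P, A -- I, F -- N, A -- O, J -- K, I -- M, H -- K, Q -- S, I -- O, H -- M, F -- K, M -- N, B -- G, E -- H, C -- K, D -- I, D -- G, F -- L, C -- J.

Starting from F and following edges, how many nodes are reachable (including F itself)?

BFS from F visits: F, P, N, L, K, B, G, D, M, I, H, J, C, E, A, O
Reachable nodes: 16 of 19 total.

16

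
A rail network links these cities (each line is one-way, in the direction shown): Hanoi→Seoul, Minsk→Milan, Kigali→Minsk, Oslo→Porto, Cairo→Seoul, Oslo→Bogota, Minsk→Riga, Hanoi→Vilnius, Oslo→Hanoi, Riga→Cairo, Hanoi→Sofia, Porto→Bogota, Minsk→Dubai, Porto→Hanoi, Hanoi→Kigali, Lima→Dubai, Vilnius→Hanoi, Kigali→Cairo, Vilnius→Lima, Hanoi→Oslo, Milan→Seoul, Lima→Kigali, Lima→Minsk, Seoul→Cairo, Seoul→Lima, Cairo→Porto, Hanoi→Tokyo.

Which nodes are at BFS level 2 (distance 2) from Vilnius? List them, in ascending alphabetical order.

Dubai, Kigali, Minsk, Oslo, Seoul, Sofia, Tokyo

Level 0: Vilnius
Level 1: Hanoi, Lima
Level 2: Dubai, Kigali, Minsk, Oslo, Seoul, Sofia, Tokyo
Level 3: Bogota, Cairo, Milan, Porto, Riga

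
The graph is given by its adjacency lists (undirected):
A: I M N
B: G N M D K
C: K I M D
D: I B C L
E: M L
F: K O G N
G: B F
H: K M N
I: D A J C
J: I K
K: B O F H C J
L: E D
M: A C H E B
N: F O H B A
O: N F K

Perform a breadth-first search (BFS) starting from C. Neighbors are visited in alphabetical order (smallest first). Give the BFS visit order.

C, D, I, K, M, B, L, A, J, F, H, O, E, G, N

Visit C; enqueue D, I, K, M → queue [D, I, K, M]
Visit D; enqueue B, L → queue [I, K, M, B, L]
Visit I; enqueue A, J → queue [K, M, B, L, A, J]
Visit K; enqueue F, H, O → queue [M, B, L, A, J, F, H, O]
Visit M; enqueue E → queue [B, L, A, J, F, H, O, E]
Visit B; enqueue G, N → queue [L, A, J, F, H, O, E, G, N]
Visit L → queue [A, J, F, H, O, E, G, N]
Visit A → queue [J, F, H, O, E, G, N]
Visit J → queue [F, H, O, E, G, N]
Visit F → queue [H, O, E, G, N]
Visit H → queue [O, E, G, N]
Visit O → queue [E, G, N]
Visit E → queue [G, N]
Visit G → queue [N]
Visit N → queue []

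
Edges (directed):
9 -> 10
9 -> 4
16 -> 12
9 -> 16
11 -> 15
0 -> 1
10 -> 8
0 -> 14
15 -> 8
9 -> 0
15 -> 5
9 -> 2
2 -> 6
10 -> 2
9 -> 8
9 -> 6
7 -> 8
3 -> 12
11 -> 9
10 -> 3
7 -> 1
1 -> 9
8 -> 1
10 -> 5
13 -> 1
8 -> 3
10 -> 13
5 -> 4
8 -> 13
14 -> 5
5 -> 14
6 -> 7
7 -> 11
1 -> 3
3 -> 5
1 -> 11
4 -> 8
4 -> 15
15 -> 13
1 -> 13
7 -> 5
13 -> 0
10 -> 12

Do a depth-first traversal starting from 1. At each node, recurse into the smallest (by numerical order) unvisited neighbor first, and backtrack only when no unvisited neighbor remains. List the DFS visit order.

Visit 1
1 → 3
3 → 5
5 → 4
4 → 8
8 → 13
13 → 0
0 → 14
4 → 15
3 → 12
1 → 9
9 → 2
2 → 6
6 → 7
7 → 11
9 → 10
9 → 16

1, 3, 5, 4, 8, 13, 0, 14, 15, 12, 9, 2, 6, 7, 11, 10, 16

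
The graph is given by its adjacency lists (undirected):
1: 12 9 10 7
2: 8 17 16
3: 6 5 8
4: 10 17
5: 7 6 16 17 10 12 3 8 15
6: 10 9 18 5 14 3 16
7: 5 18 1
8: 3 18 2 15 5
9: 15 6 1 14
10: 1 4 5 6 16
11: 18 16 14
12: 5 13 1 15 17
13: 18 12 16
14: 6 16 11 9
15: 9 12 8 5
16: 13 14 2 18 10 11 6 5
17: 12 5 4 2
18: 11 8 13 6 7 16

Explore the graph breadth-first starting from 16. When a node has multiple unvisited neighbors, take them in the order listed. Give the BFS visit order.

16 -> 13 -> 14 -> 2 -> 18 -> 10 -> 11 -> 6 -> 5 -> 12 -> 9 -> 8 -> 17 -> 7 -> 1 -> 4 -> 3 -> 15

Visit 16; enqueue 13, 14, 2, 18, 10, 11, 6, 5 → queue [13, 14, 2, 18, 10, 11, 6, 5]
Visit 13; enqueue 12 → queue [14, 2, 18, 10, 11, 6, 5, 12]
Visit 14; enqueue 9 → queue [2, 18, 10, 11, 6, 5, 12, 9]
Visit 2; enqueue 8, 17 → queue [18, 10, 11, 6, 5, 12, 9, 8, 17]
Visit 18; enqueue 7 → queue [10, 11, 6, 5, 12, 9, 8, 17, 7]
Visit 10; enqueue 1, 4 → queue [11, 6, 5, 12, 9, 8, 17, 7, 1, 4]
Visit 11 → queue [6, 5, 12, 9, 8, 17, 7, 1, 4]
Visit 6; enqueue 3 → queue [5, 12, 9, 8, 17, 7, 1, 4, 3]
Visit 5; enqueue 15 → queue [12, 9, 8, 17, 7, 1, 4, 3, 15]
Visit 12 → queue [9, 8, 17, 7, 1, 4, 3, 15]
Visit 9 → queue [8, 17, 7, 1, 4, 3, 15]
Visit 8 → queue [17, 7, 1, 4, 3, 15]
Visit 17 → queue [7, 1, 4, 3, 15]
Visit 7 → queue [1, 4, 3, 15]
Visit 1 → queue [4, 3, 15]
Visit 4 → queue [3, 15]
Visit 3 → queue [15]
Visit 15 → queue []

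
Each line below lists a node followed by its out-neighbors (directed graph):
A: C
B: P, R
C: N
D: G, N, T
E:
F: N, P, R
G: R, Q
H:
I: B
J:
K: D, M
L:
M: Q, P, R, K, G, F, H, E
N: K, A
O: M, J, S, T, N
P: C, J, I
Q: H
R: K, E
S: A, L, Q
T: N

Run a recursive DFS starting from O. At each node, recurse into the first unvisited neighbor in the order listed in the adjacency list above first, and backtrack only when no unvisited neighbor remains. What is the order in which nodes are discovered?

O → M → Q → H → P → C → N → K → D → G → R → E → T → A → J → I → B → F → S → L

Visit O
O → M
M → Q
Q → H
M → P
P → C
C → N
N → K
K → D
D → G
G → R
R → E
D → T
N → A
P → J
P → I
I → B
M → F
O → S
S → L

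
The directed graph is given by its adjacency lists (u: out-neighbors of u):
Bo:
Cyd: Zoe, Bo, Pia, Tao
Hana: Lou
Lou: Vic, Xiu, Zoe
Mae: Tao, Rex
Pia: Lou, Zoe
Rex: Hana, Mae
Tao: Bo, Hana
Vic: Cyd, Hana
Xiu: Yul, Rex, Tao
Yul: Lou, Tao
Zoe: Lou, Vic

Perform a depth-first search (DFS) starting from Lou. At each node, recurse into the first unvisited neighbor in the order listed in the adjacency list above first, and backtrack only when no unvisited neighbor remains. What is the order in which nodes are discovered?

Visit Lou
Lou → Vic
Vic → Cyd
Cyd → Zoe
Cyd → Bo
Cyd → Pia
Cyd → Tao
Tao → Hana
Lou → Xiu
Xiu → Yul
Xiu → Rex
Rex → Mae

Lou Vic Cyd Zoe Bo Pia Tao Hana Xiu Yul Rex Mae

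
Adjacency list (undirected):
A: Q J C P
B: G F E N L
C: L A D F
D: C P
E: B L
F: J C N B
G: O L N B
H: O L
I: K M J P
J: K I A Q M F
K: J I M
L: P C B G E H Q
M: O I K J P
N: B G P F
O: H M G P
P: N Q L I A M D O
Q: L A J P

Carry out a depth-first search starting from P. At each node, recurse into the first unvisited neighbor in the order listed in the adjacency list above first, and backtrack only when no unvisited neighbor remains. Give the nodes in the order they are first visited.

Visit P
P → N
N → B
B → G
G → O
O → H
H → L
L → C
C → A
A → Q
Q → J
J → K
K → I
I → M
J → F
C → D
L → E

P, N, B, G, O, H, L, C, A, Q, J, K, I, M, F, D, E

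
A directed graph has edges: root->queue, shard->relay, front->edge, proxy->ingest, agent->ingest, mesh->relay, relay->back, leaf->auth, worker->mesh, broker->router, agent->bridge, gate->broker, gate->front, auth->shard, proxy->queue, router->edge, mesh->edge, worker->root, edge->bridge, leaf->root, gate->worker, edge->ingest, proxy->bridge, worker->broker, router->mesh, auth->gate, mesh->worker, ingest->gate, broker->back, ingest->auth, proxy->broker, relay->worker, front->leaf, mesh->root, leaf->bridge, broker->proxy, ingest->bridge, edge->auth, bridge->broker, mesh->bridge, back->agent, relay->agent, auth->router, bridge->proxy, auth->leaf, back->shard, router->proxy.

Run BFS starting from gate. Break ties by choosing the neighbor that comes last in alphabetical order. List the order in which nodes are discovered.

gate → worker → front → broker → root → mesh → leaf → edge → router → proxy → back → queue → relay → bridge → auth → ingest → shard → agent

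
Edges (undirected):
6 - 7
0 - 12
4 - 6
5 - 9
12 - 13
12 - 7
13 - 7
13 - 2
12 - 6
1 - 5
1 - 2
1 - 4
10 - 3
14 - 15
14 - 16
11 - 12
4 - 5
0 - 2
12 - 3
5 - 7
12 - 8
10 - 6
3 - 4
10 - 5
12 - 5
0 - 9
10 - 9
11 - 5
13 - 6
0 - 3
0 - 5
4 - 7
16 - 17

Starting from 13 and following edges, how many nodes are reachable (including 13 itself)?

14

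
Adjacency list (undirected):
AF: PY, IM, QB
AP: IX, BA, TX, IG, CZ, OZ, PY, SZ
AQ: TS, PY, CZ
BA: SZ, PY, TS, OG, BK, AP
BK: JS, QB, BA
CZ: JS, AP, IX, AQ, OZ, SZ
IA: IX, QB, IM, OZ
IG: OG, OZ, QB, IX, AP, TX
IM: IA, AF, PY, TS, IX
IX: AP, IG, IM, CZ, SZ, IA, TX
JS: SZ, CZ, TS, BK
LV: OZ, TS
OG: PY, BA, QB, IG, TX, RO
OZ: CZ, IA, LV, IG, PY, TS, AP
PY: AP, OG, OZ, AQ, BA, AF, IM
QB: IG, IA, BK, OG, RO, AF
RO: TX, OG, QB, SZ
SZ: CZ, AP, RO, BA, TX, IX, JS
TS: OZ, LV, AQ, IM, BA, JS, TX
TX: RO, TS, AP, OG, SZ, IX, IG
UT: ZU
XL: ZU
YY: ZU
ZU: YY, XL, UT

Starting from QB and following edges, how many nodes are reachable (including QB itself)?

20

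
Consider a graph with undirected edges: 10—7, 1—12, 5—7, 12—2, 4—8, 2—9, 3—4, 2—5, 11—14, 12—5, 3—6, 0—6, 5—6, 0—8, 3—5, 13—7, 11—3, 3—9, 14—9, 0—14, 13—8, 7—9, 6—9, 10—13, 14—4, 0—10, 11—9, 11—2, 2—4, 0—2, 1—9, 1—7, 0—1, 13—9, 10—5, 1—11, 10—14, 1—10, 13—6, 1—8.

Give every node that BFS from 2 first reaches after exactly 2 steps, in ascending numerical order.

1, 3, 6, 7, 8, 10, 13, 14

Level 0: 2
Level 1: 0, 4, 5, 9, 11, 12
Level 2: 1, 3, 6, 7, 8, 10, 13, 14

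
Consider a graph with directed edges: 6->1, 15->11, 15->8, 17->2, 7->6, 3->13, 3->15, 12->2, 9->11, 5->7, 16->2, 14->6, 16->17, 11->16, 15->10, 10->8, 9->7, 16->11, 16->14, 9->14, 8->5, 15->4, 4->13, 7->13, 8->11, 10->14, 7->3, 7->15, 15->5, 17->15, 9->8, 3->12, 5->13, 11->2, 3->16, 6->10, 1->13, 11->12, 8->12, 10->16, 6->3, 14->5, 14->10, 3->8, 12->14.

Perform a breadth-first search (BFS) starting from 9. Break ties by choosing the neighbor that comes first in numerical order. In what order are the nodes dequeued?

9, 7, 8, 11, 14, 3, 6, 13, 15, 5, 12, 2, 16, 10, 1, 4, 17

Visit 9; enqueue 7, 8, 11, 14 → queue [7, 8, 11, 14]
Visit 7; enqueue 3, 6, 13, 15 → queue [8, 11, 14, 3, 6, 13, 15]
Visit 8; enqueue 5, 12 → queue [11, 14, 3, 6, 13, 15, 5, 12]
Visit 11; enqueue 2, 16 → queue [14, 3, 6, 13, 15, 5, 12, 2, 16]
Visit 14; enqueue 10 → queue [3, 6, 13, 15, 5, 12, 2, 16, 10]
Visit 3 → queue [6, 13, 15, 5, 12, 2, 16, 10]
Visit 6; enqueue 1 → queue [13, 15, 5, 12, 2, 16, 10, 1]
Visit 13 → queue [15, 5, 12, 2, 16, 10, 1]
Visit 15; enqueue 4 → queue [5, 12, 2, 16, 10, 1, 4]
Visit 5 → queue [12, 2, 16, 10, 1, 4]
Visit 12 → queue [2, 16, 10, 1, 4]
Visit 2 → queue [16, 10, 1, 4]
Visit 16; enqueue 17 → queue [10, 1, 4, 17]
Visit 10 → queue [1, 4, 17]
Visit 1 → queue [4, 17]
Visit 4 → queue [17]
Visit 17 → queue []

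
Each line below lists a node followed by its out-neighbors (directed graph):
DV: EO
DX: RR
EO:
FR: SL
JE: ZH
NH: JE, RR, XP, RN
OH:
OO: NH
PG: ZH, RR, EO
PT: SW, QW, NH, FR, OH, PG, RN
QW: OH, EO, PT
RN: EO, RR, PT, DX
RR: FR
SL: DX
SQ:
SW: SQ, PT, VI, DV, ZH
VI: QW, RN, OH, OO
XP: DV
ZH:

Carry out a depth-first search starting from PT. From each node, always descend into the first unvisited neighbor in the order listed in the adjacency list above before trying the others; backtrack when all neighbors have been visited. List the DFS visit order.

PT, SW, SQ, VI, QW, OH, EO, RN, RR, FR, SL, DX, OO, NH, JE, ZH, XP, DV, PG

Visit PT
PT → SW
SW → SQ
SW → VI
VI → QW
QW → OH
QW → EO
VI → RN
RN → RR
RR → FR
FR → SL
SL → DX
VI → OO
OO → NH
NH → JE
JE → ZH
NH → XP
XP → DV
PT → PG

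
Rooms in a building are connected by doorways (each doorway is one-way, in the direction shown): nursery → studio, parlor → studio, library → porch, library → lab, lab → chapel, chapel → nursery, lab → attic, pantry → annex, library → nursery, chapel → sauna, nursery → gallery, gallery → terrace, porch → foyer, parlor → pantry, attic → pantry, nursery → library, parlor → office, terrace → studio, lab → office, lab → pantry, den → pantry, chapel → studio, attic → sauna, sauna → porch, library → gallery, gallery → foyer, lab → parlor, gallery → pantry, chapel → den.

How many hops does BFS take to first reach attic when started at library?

2

Level 0: library
Level 1: gallery, lab, nursery, porch
Level 2: attic, chapel, foyer, office, pantry, parlor, studio, terrace
Level 3: annex, den, sauna
attic first appears at level 2.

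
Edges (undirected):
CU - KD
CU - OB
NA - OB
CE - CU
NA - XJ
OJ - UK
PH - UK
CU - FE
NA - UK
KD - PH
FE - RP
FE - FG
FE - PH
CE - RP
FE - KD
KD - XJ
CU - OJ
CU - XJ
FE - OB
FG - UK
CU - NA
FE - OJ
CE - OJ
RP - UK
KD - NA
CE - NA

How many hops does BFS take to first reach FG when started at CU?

Level 0: CU
Level 1: CE, FE, KD, NA, OB, OJ, XJ
Level 2: FG, PH, RP, UK
FG first appears at level 2.

2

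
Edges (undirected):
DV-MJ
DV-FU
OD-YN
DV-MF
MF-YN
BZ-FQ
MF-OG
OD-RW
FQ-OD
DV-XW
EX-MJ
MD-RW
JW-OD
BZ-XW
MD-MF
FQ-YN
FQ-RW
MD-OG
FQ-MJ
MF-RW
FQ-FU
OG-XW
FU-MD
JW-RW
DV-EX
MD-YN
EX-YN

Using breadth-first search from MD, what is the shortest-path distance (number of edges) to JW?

2

Level 0: MD
Level 1: FU, MF, OG, RW, YN
Level 2: DV, EX, FQ, JW, OD, XW
Level 3: BZ, MJ
JW first appears at level 2.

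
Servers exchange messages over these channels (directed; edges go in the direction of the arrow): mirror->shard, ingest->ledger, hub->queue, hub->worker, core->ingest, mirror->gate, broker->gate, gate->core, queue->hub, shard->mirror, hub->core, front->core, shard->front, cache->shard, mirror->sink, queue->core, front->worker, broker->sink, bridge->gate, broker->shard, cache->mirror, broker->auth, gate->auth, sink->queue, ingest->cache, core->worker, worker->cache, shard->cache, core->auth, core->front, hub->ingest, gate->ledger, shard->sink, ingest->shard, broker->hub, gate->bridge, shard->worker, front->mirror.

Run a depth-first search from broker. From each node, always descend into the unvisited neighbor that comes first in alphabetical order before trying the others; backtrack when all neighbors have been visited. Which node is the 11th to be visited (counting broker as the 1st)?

queue

Visit broker
broker → auth
broker → gate
gate → bridge
gate → core
core → front
front → mirror
mirror → shard
shard → cache
shard → sink
sink → queue
queue → hub
hub → ingest
ingest → ledger
hub → worker

Visit order: broker, auth, gate, bridge, core, front, mirror, shard, cache, sink, queue, hub, ingest, ledger, worker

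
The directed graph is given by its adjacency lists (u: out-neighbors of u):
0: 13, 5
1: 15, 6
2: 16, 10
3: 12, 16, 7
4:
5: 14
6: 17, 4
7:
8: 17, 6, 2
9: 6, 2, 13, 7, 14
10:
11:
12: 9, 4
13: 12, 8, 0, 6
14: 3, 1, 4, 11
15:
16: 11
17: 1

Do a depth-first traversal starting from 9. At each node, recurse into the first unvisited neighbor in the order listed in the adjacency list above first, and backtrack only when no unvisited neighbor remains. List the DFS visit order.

9 → 6 → 17 → 1 → 15 → 4 → 2 → 16 → 11 → 10 → 13 → 12 → 8 → 0 → 5 → 14 → 3 → 7

Visit 9
9 → 6
6 → 17
17 → 1
1 → 15
6 → 4
9 → 2
2 → 16
16 → 11
2 → 10
9 → 13
13 → 12
13 → 8
13 → 0
0 → 5
5 → 14
14 → 3
3 → 7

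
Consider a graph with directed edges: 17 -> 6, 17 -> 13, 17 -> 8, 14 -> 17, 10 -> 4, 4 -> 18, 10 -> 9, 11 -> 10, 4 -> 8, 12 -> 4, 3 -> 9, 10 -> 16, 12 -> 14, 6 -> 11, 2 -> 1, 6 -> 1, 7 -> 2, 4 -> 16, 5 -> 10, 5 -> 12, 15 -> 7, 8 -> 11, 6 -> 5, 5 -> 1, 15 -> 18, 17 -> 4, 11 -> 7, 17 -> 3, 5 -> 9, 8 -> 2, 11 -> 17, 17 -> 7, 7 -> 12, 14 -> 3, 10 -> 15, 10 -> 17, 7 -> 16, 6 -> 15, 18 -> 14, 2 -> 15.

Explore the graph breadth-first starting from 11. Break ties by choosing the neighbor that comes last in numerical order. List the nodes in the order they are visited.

11 → 17 → 10 → 7 → 13 → 8 → 6 → 4 → 3 → 16 → 15 → 9 → 12 → 2 → 5 → 1 → 18 → 14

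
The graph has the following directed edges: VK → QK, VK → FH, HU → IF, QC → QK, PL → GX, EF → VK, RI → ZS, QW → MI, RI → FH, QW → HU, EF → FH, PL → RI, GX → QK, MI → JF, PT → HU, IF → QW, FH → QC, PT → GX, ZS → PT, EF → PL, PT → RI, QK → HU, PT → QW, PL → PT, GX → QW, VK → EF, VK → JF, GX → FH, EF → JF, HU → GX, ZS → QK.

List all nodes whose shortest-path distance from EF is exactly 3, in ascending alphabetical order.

Level 0: EF
Level 1: FH, JF, PL, VK
Level 2: GX, PT, QC, QK, RI
Level 3: HU, QW, ZS
Level 4: IF, MI

HU, QW, ZS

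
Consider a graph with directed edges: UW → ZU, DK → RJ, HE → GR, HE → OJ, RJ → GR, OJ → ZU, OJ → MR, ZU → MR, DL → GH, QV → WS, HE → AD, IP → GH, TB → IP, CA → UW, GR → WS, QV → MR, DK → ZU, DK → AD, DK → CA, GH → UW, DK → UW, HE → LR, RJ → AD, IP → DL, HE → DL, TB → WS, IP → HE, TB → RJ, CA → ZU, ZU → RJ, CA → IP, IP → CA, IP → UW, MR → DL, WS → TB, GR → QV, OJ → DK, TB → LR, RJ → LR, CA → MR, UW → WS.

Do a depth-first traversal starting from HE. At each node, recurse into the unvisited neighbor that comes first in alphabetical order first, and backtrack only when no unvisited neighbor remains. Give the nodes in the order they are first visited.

HE, AD, DL, GH, UW, WS, TB, IP, CA, MR, ZU, RJ, GR, QV, LR, OJ, DK

Visit HE
HE → AD
HE → DL
DL → GH
GH → UW
UW → WS
WS → TB
TB → IP
IP → CA
CA → MR
CA → ZU
ZU → RJ
RJ → GR
GR → QV
RJ → LR
HE → OJ
OJ → DK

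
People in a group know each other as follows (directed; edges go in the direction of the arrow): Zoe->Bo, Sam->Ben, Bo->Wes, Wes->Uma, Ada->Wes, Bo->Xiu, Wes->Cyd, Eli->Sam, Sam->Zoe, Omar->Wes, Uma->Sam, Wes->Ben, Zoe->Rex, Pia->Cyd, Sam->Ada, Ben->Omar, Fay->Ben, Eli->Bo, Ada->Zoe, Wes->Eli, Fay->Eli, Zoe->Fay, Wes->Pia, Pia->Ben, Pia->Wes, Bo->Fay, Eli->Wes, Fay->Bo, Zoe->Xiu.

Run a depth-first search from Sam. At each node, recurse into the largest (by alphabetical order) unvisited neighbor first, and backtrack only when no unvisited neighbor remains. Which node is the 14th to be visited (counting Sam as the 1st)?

Ada

Visit Sam
Sam → Zoe
Zoe → Xiu
Zoe → Rex
Zoe → Fay
Fay → Eli
Eli → Wes
Wes → Uma
Wes → Pia
Pia → Cyd
Pia → Ben
Ben → Omar
Eli → Bo
Sam → Ada

Visit order: Sam, Zoe, Xiu, Rex, Fay, Eli, Wes, Uma, Pia, Cyd, Ben, Omar, Bo, Ada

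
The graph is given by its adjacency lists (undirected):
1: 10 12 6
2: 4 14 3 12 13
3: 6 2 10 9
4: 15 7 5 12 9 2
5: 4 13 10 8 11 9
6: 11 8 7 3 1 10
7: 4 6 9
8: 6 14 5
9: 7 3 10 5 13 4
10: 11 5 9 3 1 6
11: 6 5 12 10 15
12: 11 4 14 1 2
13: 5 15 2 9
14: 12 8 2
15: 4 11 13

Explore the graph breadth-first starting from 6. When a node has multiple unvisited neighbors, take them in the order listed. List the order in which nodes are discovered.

Visit 6; enqueue 11, 8, 7, 3, 1, 10 → queue [11, 8, 7, 3, 1, 10]
Visit 11; enqueue 5, 12, 15 → queue [8, 7, 3, 1, 10, 5, 12, 15]
Visit 8; enqueue 14 → queue [7, 3, 1, 10, 5, 12, 15, 14]
Visit 7; enqueue 4, 9 → queue [3, 1, 10, 5, 12, 15, 14, 4, 9]
Visit 3; enqueue 2 → queue [1, 10, 5, 12, 15, 14, 4, 9, 2]
Visit 1 → queue [10, 5, 12, 15, 14, 4, 9, 2]
Visit 10 → queue [5, 12, 15, 14, 4, 9, 2]
Visit 5; enqueue 13 → queue [12, 15, 14, 4, 9, 2, 13]
Visit 12 → queue [15, 14, 4, 9, 2, 13]
Visit 15 → queue [14, 4, 9, 2, 13]
Visit 14 → queue [4, 9, 2, 13]
Visit 4 → queue [9, 2, 13]
Visit 9 → queue [2, 13]
Visit 2 → queue [13]
Visit 13 → queue []

6, 11, 8, 7, 3, 1, 10, 5, 12, 15, 14, 4, 9, 2, 13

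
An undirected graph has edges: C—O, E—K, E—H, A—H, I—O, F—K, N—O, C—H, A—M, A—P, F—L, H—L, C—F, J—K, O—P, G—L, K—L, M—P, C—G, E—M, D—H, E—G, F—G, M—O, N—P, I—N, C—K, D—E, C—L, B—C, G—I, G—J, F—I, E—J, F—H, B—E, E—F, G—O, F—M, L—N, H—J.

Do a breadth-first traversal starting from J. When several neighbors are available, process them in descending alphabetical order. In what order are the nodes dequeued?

Visit J; enqueue K, H, G, E → queue [K, H, G, E]
Visit K; enqueue L, F, C → queue [H, G, E, L, F, C]
Visit H; enqueue D, A → queue [G, E, L, F, C, D, A]
Visit G; enqueue O, I → queue [E, L, F, C, D, A, O, I]
Visit E; enqueue M, B → queue [L, F, C, D, A, O, I, M, B]
Visit L; enqueue N → queue [F, C, D, A, O, I, M, B, N]
Visit F → queue [C, D, A, O, I, M, B, N]
Visit C → queue [D, A, O, I, M, B, N]
Visit D → queue [A, O, I, M, B, N]
Visit A; enqueue P → queue [O, I, M, B, N, P]
Visit O → queue [I, M, B, N, P]
Visit I → queue [M, B, N, P]
Visit M → queue [B, N, P]
Visit B → queue [N, P]
Visit N → queue [P]
Visit P → queue []

J, K, H, G, E, L, F, C, D, A, O, I, M, B, N, P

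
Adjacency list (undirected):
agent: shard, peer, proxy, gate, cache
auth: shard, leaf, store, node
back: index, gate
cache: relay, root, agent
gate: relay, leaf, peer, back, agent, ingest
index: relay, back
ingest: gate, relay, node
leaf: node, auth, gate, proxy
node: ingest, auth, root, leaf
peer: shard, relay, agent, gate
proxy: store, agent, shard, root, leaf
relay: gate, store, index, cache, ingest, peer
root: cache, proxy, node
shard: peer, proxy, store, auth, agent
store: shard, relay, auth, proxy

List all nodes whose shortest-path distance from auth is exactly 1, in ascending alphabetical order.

Level 0: auth
Level 1: leaf, node, shard, store
Level 2: agent, gate, ingest, peer, proxy, relay, root
Level 3: back, cache, index

leaf, node, shard, store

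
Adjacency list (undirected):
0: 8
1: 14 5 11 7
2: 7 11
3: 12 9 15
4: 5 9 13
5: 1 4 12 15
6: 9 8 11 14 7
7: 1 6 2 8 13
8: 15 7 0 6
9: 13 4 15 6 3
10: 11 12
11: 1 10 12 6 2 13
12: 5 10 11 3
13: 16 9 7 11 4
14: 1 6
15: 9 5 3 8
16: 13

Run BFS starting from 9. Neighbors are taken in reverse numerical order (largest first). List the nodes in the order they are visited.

Visit 9; enqueue 15, 13, 6, 4, 3 → queue [15, 13, 6, 4, 3]
Visit 15; enqueue 8, 5 → queue [13, 6, 4, 3, 8, 5]
Visit 13; enqueue 16, 11, 7 → queue [6, 4, 3, 8, 5, 16, 11, 7]
Visit 6; enqueue 14 → queue [4, 3, 8, 5, 16, 11, 7, 14]
Visit 4 → queue [3, 8, 5, 16, 11, 7, 14]
Visit 3; enqueue 12 → queue [8, 5, 16, 11, 7, 14, 12]
Visit 8; enqueue 0 → queue [5, 16, 11, 7, 14, 12, 0]
Visit 5; enqueue 1 → queue [16, 11, 7, 14, 12, 0, 1]
Visit 16 → queue [11, 7, 14, 12, 0, 1]
Visit 11; enqueue 10, 2 → queue [7, 14, 12, 0, 1, 10, 2]
Visit 7 → queue [14, 12, 0, 1, 10, 2]
Visit 14 → queue [12, 0, 1, 10, 2]
Visit 12 → queue [0, 1, 10, 2]
Visit 0 → queue [1, 10, 2]
Visit 1 → queue [10, 2]
Visit 10 → queue [2]
Visit 2 → queue []

9 15 13 6 4 3 8 5 16 11 7 14 12 0 1 10 2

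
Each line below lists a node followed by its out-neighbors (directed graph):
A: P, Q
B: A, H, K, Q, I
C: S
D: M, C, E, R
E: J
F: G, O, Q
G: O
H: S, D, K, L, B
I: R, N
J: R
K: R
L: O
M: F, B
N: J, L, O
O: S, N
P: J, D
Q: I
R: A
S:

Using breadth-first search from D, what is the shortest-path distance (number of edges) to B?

Level 0: D
Level 1: C, E, M, R
Level 2: A, B, F, J, S
Level 3: G, H, I, K, O, P, Q
Level 4: L, N
B first appears at level 2.

2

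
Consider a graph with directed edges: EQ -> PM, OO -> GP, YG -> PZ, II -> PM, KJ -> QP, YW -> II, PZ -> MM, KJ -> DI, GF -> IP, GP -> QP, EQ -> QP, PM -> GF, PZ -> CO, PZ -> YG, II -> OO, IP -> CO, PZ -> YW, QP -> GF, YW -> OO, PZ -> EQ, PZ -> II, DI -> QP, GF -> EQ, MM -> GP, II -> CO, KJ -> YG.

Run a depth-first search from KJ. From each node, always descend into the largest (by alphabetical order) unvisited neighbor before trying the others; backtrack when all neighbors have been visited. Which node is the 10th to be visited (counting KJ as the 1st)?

CO

Visit KJ
KJ → YG
YG → PZ
PZ → YW
YW → OO
OO → GP
GP → QP
QP → GF
GF → IP
IP → CO
GF → EQ
EQ → PM
YW → II
PZ → MM
KJ → DI

Visit order: KJ, YG, PZ, YW, OO, GP, QP, GF, IP, CO, EQ, PM, II, MM, DI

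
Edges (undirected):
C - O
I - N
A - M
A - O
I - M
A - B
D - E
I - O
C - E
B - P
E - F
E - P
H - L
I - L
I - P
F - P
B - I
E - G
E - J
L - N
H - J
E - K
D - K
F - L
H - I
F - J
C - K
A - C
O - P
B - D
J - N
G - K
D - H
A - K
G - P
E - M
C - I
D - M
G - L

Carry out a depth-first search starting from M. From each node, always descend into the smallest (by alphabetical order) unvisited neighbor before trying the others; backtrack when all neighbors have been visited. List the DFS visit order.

Visit M
M → A
A → B
B → D
D → E
E → C
C → I
I → H
H → J
J → F
F → L
L → G
G → K
G → P
P → O
L → N

M A B D E C I H J F L G K P O N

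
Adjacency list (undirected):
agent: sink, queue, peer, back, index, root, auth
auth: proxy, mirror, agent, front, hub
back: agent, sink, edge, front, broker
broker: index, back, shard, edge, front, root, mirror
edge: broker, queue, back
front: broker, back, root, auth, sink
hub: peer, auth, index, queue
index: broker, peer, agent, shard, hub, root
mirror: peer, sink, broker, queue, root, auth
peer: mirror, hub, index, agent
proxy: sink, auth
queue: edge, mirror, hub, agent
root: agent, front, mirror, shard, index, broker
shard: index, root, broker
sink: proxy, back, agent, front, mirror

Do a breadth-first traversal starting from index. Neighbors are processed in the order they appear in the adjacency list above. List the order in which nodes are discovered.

index, broker, peer, agent, shard, hub, root, back, edge, front, mirror, sink, queue, auth, proxy

Visit index; enqueue broker, peer, agent, shard, hub, root → queue [broker, peer, agent, shard, hub, root]
Visit broker; enqueue back, edge, front, mirror → queue [peer, agent, shard, hub, root, back, edge, front, mirror]
Visit peer → queue [agent, shard, hub, root, back, edge, front, mirror]
Visit agent; enqueue sink, queue, auth → queue [shard, hub, root, back, edge, front, mirror, sink, queue, auth]
Visit shard → queue [hub, root, back, edge, front, mirror, sink, queue, auth]
Visit hub → queue [root, back, edge, front, mirror, sink, queue, auth]
Visit root → queue [back, edge, front, mirror, sink, queue, auth]
Visit back → queue [edge, front, mirror, sink, queue, auth]
Visit edge → queue [front, mirror, sink, queue, auth]
Visit front → queue [mirror, sink, queue, auth]
Visit mirror → queue [sink, queue, auth]
Visit sink; enqueue proxy → queue [queue, auth, proxy]
Visit queue → queue [auth, proxy]
Visit auth → queue [proxy]
Visit proxy → queue []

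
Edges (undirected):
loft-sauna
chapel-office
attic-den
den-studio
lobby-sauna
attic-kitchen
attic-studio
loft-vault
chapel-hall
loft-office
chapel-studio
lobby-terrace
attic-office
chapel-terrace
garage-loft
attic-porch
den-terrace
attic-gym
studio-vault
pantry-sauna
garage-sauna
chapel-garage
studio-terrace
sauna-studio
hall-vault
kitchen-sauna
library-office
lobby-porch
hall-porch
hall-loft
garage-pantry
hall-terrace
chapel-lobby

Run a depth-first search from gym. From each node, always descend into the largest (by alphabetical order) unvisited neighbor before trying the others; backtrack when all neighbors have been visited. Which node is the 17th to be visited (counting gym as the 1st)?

kitchen

Visit gym
gym → attic
attic → studio
studio → vault
vault → loft
loft → sauna
sauna → pantry
pantry → garage
garage → chapel
chapel → terrace
terrace → lobby
lobby → porch
porch → hall
terrace → den
chapel → office
office → library
sauna → kitchen

Visit order: gym, attic, studio, vault, loft, sauna, pantry, garage, chapel, terrace, lobby, porch, hall, den, office, library, kitchen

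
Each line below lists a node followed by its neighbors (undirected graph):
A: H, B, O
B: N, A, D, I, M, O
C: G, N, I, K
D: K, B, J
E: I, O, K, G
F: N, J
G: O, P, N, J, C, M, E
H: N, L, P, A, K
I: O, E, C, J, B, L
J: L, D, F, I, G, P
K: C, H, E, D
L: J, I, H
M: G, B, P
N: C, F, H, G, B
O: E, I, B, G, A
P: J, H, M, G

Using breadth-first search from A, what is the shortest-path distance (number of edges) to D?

Level 0: A
Level 1: B, H, O
Level 2: D, E, G, I, K, L, M, N, P
Level 3: C, F, J
D first appears at level 2.

2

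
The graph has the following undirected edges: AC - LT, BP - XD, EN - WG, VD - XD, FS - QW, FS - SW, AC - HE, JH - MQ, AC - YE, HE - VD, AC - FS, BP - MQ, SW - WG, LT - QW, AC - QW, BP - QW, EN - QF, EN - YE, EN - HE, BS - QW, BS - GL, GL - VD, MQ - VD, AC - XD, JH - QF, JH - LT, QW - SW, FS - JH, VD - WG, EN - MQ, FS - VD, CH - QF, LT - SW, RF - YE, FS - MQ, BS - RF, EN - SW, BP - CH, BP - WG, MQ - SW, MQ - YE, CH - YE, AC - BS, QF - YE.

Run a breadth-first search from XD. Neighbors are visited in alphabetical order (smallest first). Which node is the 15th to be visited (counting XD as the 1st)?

RF

Visit XD; enqueue AC, BP, VD → queue [AC, BP, VD]
Visit AC; enqueue BS, FS, HE, LT, QW, YE → queue [BP, VD, BS, FS, HE, LT, QW, YE]
Visit BP; enqueue CH, MQ, WG → queue [VD, BS, FS, HE, LT, QW, YE, CH, MQ, WG]
Visit VD; enqueue GL → queue [BS, FS, HE, LT, QW, YE, CH, MQ, WG, GL]
Visit BS; enqueue RF → queue [FS, HE, LT, QW, YE, CH, MQ, WG, GL, RF]
Visit FS; enqueue JH, SW → queue [HE, LT, QW, YE, CH, MQ, WG, GL, RF, JH, SW]
Visit HE; enqueue EN → queue [LT, QW, YE, CH, MQ, WG, GL, RF, JH, SW, EN]
Visit LT → queue [QW, YE, CH, MQ, WG, GL, RF, JH, SW, EN]
Visit QW → queue [YE, CH, MQ, WG, GL, RF, JH, SW, EN]
Visit YE; enqueue QF → queue [CH, MQ, WG, GL, RF, JH, SW, EN, QF]
Visit CH → queue [MQ, WG, GL, RF, JH, SW, EN, QF]
Visit MQ → queue [WG, GL, RF, JH, SW, EN, QF]
Visit WG → queue [GL, RF, JH, SW, EN, QF]
Visit GL → queue [RF, JH, SW, EN, QF]
Visit RF → queue [JH, SW, EN, QF]
Visit JH → queue [SW, EN, QF]
Visit SW → queue [EN, QF]
Visit EN → queue [QF]
Visit QF → queue []

Visit order: XD, AC, BP, VD, BS, FS, HE, LT, QW, YE, CH, MQ, WG, GL, RF, JH, SW, EN, QF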